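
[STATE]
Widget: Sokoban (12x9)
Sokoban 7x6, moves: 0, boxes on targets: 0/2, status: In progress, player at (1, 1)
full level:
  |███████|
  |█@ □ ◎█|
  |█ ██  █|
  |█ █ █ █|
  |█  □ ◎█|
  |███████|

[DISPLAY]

███████     
█@ □ ◎█     
█ ██  █     
█ █ █ █     
█  □ ◎█     
███████     
Moves: 0  0/
            
            


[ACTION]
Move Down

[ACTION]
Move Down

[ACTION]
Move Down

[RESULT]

███████     
█  □ ◎█     
█ ██  █     
█ █ █ █     
█@ □ ◎█     
███████     
Moves: 3  0/
            
            


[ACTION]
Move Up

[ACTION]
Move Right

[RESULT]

███████     
█  □ ◎█     
█ ██  █     
█@█ █ █     
█  □ ◎█     
███████     
Moves: 4  0/
            
            


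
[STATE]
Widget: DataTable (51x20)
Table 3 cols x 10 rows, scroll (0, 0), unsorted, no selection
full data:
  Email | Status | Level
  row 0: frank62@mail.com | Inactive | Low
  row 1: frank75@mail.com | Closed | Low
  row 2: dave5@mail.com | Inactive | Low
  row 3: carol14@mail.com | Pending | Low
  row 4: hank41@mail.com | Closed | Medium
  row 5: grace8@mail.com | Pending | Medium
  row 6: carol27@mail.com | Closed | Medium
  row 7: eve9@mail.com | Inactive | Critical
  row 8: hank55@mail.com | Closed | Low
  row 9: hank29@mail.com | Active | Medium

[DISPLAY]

Email           │Status  │Level                    
────────────────┼────────┼────────                 
frank62@mail.com│Inactive│Low                      
frank75@mail.com│Closed  │Low                      
dave5@mail.com  │Inactive│Low                      
carol14@mail.com│Pending │Low                      
hank41@mail.com │Closed  │Medium                   
grace8@mail.com │Pending │Medium                   
carol27@mail.com│Closed  │Medium                   
eve9@mail.com   │Inactive│Critical                 
hank55@mail.com │Closed  │Low                      
hank29@mail.com │Active  │Medium                   
                                                   
                                                   
                                                   
                                                   
                                                   
                                                   
                                                   
                                                   


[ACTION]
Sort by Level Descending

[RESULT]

Email           │Status  │Level  ▼                 
────────────────┼────────┼────────                 
hank41@mail.com │Closed  │Medium                   
grace8@mail.com │Pending │Medium                   
carol27@mail.com│Closed  │Medium                   
hank29@mail.com │Active  │Medium                   
frank62@mail.com│Inactive│Low                      
frank75@mail.com│Closed  │Low                      
dave5@mail.com  │Inactive│Low                      
carol14@mail.com│Pending │Low                      
hank55@mail.com │Closed  │Low                      
eve9@mail.com   │Inactive│Critical                 
                                                   
                                                   
                                                   
                                                   
                                                   
                                                   
                                                   
                                                   


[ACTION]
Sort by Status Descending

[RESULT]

Email           │Status ▼│Level                    
────────────────┼────────┼────────                 
grace8@mail.com │Pending │Medium                   
carol14@mail.com│Pending │Low                      
frank62@mail.com│Inactive│Low                      
dave5@mail.com  │Inactive│Low                      
eve9@mail.com   │Inactive│Critical                 
hank41@mail.com │Closed  │Medium                   
carol27@mail.com│Closed  │Medium                   
frank75@mail.com│Closed  │Low                      
hank55@mail.com │Closed  │Low                      
hank29@mail.com │Active  │Medium                   
                                                   
                                                   
                                                   
                                                   
                                                   
                                                   
                                                   
                                                   


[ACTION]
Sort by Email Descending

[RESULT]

Email          ▼│Status  │Level                    
────────────────┼────────┼────────                 
hank55@mail.com │Closed  │Low                      
hank41@mail.com │Closed  │Medium                   
hank29@mail.com │Active  │Medium                   
grace8@mail.com │Pending │Medium                   
frank75@mail.com│Closed  │Low                      
frank62@mail.com│Inactive│Low                      
eve9@mail.com   │Inactive│Critical                 
dave5@mail.com  │Inactive│Low                      
carol27@mail.com│Closed  │Medium                   
carol14@mail.com│Pending │Low                      
                                                   
                                                   
                                                   
                                                   
                                                   
                                                   
                                                   
                                                   


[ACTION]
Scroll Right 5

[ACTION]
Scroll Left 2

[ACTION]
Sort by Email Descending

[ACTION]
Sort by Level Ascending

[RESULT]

Email           │Status  │Level  ▲                 
────────────────┼────────┼────────                 
eve9@mail.com   │Inactive│Critical                 
hank55@mail.com │Closed  │Low                      
frank75@mail.com│Closed  │Low                      
frank62@mail.com│Inactive│Low                      
dave5@mail.com  │Inactive│Low                      
carol14@mail.com│Pending │Low                      
hank41@mail.com │Closed  │Medium                   
hank29@mail.com │Active  │Medium                   
grace8@mail.com │Pending │Medium                   
carol27@mail.com│Closed  │Medium                   
                                                   
                                                   
                                                   
                                                   
                                                   
                                                   
                                                   
                                                   


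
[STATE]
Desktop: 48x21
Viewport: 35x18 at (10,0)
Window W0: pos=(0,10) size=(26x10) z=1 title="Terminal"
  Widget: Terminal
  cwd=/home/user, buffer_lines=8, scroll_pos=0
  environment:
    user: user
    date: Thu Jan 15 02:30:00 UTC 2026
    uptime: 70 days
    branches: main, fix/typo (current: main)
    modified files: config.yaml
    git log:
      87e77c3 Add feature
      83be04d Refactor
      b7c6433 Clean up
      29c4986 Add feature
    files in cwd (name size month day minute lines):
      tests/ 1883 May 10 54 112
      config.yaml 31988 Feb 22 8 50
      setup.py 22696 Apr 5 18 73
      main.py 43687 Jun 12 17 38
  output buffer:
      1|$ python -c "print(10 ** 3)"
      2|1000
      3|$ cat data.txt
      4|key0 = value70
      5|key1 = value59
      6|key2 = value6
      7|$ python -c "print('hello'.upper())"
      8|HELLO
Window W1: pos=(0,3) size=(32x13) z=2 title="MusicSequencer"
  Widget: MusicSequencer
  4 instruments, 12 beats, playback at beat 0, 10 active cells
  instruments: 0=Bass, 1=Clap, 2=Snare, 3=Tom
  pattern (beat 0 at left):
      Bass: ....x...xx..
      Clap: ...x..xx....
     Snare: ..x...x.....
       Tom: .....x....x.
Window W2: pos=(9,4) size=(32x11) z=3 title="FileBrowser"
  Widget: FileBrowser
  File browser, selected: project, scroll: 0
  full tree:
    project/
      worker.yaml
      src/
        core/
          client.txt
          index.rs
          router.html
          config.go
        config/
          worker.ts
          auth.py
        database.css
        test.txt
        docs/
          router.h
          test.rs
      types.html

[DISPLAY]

                                   
                                   
                                   
━━━━━━━━━━━━━━━━━━━━━┓             
━━━━━━━━━━━━━━━━━━━━━━━━━━━━━━┓    
 FileBrowser                  ┃    
──────────────────────────────┨    
> [-] project/                ┃    
    worker.yaml               ┃    
    [+] src/                  ┃    
    types.html                ┃    
                              ┃    
                              ┃    
                              ┃    
━━━━━━━━━━━━━━━━━━━━━━━━━━━━━━┛    
━━━━━━━━━━━━━━━━━━━━━┛             
lue70          ┃                   
lue59          ┃                   


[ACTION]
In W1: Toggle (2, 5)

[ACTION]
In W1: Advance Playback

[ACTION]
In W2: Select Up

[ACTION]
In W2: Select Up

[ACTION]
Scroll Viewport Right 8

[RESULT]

                                   
                                   
                                   
━━━━━━━━━━━━━━━━━━┓                
━━━━━━━━━━━━━━━━━━━━━━━━━━━┓       
leBrowser                  ┃       
───────────────────────────┨       
-] project/                ┃       
 worker.yaml               ┃       
 [+] src/                  ┃       
 types.html                ┃       
                           ┃       
                           ┃       
                           ┃       
━━━━━━━━━━━━━━━━━━━━━━━━━━━┛       
━━━━━━━━━━━━━━━━━━┛                
70          ┃                      
59          ┃                      


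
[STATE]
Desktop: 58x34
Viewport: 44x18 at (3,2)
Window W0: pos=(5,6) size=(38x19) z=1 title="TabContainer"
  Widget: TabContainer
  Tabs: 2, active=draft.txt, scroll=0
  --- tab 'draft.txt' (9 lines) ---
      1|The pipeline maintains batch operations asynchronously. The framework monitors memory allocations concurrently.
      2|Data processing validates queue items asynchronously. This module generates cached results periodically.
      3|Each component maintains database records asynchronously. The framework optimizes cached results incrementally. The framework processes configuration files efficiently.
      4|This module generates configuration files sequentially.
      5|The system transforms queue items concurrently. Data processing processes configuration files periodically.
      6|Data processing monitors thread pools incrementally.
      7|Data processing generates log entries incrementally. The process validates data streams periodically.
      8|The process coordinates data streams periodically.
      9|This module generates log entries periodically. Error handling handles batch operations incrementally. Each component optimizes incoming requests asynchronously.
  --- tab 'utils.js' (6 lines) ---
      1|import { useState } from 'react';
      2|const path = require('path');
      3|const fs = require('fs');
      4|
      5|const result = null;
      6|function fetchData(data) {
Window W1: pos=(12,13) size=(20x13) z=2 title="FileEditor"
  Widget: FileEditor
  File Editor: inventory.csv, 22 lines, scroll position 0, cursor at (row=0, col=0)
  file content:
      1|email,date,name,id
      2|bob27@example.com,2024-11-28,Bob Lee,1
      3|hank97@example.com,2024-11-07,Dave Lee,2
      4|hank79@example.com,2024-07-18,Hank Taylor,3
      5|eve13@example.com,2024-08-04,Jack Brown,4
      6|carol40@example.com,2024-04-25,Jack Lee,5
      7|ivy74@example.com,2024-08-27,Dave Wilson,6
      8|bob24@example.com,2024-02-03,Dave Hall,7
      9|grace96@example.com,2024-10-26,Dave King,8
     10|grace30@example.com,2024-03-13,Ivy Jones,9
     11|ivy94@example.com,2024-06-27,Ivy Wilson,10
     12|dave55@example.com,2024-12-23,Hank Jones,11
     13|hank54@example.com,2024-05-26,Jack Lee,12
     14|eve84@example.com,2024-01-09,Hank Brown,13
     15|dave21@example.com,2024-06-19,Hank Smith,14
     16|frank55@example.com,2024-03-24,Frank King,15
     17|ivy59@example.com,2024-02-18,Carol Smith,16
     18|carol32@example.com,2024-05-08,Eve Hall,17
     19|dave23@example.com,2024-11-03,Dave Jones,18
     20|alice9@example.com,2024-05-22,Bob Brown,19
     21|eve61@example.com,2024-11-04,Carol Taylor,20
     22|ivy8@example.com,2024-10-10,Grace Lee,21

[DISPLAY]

                                            
                                            
                                            
                                            
  ┏━━━━━━━━━━━━━━━━━━━━━━━━━━━━━━━━━━━━┓    
  ┃ TabContainer                       ┃    
  ┠────────────────────────────────────┨    
  ┃[draft.txt]│ utils.js               ┃    
  ┃────────────────────────────────────┃    
  ┃The pipeline maintains batch operati┃    
  ┃Data processing validates queue item┃    
  ┃Each c┏━━━━━━━━━━━━━━━━━━┓atabase re┃    
  ┃This m┃ FileEditor       ┃iguration ┃    
  ┃The sy┠──────────────────┨e items co┃    
  ┃Data p┃█mail,date,name,i▲┃hread pool┃    
  ┃Data p┃bob27@example.com█┃log entrie┃    
  ┃The pr┃hank97@example.co░┃ta streams┃    
  ┃This m┃hank79@example.co░┃entries pe┃    


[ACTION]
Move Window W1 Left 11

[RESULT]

                                            
                                            
                                            
                                            
  ┏━━━━━━━━━━━━━━━━━━━━━━━━━━━━━━━━━━━━┓    
  ┃ TabContainer                       ┃    
  ┠────────────────────────────────────┨    
  ┃[draft.txt]│ utils.js               ┃    
  ┃────────────────────────────────────┃    
  ┃The pipeline maintains batch operati┃    
  ┃Data processing validates queue item┃    
━━━━━━━━━━━━━━━━━┓maintains database re┃    
FileEditor       ┃erates configuration ┃    
─────────────────┨sforms queue items co┃    
mail,date,name,i▲┃ monitors thread pool┃    
ob27@example.com█┃ generates log entrie┃    
ank97@example.co░┃rdinates data streams┃    
ank79@example.co░┃erates log entries pe┃    


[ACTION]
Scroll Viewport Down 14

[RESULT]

mail,date,name,i▲┃ monitors thread pool┃    
ob27@example.com█┃ generates log entrie┃    
ank97@example.co░┃rdinates data streams┃    
ank79@example.co░┃erates log entries pe┃    
ve13@example.com░┃                     ┃    
arol40@example.c░┃                     ┃    
vy74@example.com░┃                     ┃    
ob24@example.com░┃                     ┃    
race96@example.c▼┃━━━━━━━━━━━━━━━━━━━━━┛    
━━━━━━━━━━━━━━━━━┛                          
                                            
                                            
                                            
                                            
                                            
                                            
                                            
                                            


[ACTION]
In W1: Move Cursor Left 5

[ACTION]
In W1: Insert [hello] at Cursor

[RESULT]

ello█mail,date,n▲┃ monitors thread pool┃    
ob27@example.com█┃ generates log entrie┃    
ank97@example.co░┃rdinates data streams┃    
ank79@example.co░┃erates log entries pe┃    
ve13@example.com░┃                     ┃    
arol40@example.c░┃                     ┃    
vy74@example.com░┃                     ┃    
ob24@example.com░┃                     ┃    
race96@example.c▼┃━━━━━━━━━━━━━━━━━━━━━┛    
━━━━━━━━━━━━━━━━━┛                          
                                            
                                            
                                            
                                            
                                            
                                            
                                            
                                            


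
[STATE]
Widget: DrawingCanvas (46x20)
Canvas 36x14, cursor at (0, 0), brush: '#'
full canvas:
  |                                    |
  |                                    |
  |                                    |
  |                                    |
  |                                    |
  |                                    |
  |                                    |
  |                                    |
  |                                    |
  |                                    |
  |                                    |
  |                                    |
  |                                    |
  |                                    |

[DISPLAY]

+                                             
                                              
                                              
                                              
                                              
                                              
                                              
                                              
                                              
                                              
                                              
                                              
                                              
                                              
                                              
                                              
                                              
                                              
                                              
                                              


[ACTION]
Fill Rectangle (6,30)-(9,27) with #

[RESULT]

+                                             
                                              
                                              
                                              
                                              
                                              
                           ####               
                           ####               
                           ####               
                           ####               
                                              
                                              
                                              
                                              
                                              
                                              
                                              
                                              
                                              
                                              


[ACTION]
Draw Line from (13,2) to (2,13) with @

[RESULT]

+                                             
                                              
             @                                
            @                                 
           @                                  
          @                                   
         @                 ####               
        @                  ####               
       @                   ####               
      @                    ####               
     @                                        
    @                                         
   @                                          
  @                                           
                                              
                                              
                                              
                                              
                                              
                                              


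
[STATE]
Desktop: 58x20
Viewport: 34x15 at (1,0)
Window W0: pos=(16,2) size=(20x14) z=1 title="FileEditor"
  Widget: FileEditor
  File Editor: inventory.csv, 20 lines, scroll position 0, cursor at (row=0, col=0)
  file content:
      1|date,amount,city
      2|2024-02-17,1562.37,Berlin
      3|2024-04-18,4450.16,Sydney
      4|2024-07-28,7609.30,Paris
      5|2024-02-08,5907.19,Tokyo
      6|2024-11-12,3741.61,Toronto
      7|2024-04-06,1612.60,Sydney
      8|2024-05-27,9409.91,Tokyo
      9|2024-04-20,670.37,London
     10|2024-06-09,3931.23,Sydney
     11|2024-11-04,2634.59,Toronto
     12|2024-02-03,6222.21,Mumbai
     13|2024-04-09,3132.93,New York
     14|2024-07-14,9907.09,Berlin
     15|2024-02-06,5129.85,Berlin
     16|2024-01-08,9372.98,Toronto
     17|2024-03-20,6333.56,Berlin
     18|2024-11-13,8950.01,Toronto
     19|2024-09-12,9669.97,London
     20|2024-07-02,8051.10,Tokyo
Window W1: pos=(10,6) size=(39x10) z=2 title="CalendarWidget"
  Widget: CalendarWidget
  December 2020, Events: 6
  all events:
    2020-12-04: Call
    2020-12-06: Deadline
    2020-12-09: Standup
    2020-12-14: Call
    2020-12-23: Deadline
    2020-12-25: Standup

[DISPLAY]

                                  
                                  
               ┏━━━━━━━━━━━━━━━━━━
               ┃ FileEditor       
               ┠──────────────────
               ┃█ate,amount,city ▲
         ┏━━━━━━━━━━━━━━━━━━━━━━━━
         ┃ CalendarWidget         
         ┠────────────────────────
         ┃            December 202
         ┃Mo Tu We Th Fr Sa Su    
         ┃    1  2  3  4*  5  6*  
         ┃ 7  8  9* 10 11 12 13   
         ┃14* 15 16 17 18 19 20   
         ┃21 22 23* 24 25* 26 27  


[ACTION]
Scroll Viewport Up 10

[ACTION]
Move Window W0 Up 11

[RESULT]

               ┏━━━━━━━━━━━━━━━━━━
               ┃ FileEditor       
               ┠──────────────────
               ┃█ate,amount,city ▲
               ┃2024-02-17,1562.3█
               ┃2024-04-18,4450.1░
         ┏━━━━━━━━━━━━━━━━━━━━━━━━
         ┃ CalendarWidget         
         ┠────────────────────────
         ┃            December 202
         ┃Mo Tu We Th Fr Sa Su    
         ┃    1  2  3  4*  5  6*  
         ┃ 7  8  9* 10 11 12 13   
         ┃14* 15 16 17 18 19 20   
         ┃21 22 23* 24 25* 26 27  


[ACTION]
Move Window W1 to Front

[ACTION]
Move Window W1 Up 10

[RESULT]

         ┏━━━━━━━━━━━━━━━━━━━━━━━━
         ┃ CalendarWidget         
         ┠────────────────────────
         ┃            December 202
         ┃Mo Tu We Th Fr Sa Su    
         ┃    1  2  3  4*  5  6*  
         ┃ 7  8  9* 10 11 12 13   
         ┃14* 15 16 17 18 19 20   
         ┃21 22 23* 24 25* 26 27  
         ┗━━━━━━━━━━━━━━━━━━━━━━━━
               ┃2024-05-27,9409.9░
               ┃2024-04-20,670.37░
               ┃2024-06-09,3931.2▼
               ┗━━━━━━━━━━━━━━━━━━
                                  


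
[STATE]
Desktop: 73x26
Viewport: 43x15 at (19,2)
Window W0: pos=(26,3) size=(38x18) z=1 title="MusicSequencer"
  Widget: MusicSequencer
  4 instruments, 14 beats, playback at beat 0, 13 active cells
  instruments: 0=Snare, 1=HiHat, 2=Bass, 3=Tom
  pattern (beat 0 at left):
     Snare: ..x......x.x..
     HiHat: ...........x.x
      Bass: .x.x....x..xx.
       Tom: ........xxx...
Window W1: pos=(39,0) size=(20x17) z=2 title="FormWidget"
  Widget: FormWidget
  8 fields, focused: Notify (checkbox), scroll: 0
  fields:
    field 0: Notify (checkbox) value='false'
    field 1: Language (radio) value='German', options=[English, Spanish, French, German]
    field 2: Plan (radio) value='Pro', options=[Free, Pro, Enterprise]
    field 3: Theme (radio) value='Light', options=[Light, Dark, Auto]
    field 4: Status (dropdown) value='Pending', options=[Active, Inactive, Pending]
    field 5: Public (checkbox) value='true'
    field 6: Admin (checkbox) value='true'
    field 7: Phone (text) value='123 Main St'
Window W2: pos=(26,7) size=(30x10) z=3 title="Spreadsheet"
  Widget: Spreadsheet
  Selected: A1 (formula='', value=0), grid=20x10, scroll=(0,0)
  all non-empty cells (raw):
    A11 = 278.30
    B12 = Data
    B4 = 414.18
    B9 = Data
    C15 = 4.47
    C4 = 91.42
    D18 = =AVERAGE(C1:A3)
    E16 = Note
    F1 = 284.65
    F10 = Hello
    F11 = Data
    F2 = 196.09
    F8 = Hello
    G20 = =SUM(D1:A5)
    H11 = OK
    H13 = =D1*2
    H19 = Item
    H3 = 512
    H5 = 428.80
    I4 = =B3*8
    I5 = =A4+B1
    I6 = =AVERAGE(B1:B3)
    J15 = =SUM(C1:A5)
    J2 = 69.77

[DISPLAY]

                    ┠──────────────────┨   
       ┏━━━━━━━━━━━━┃> Notify:     [ ] ┃━━━
       ┃ MusicSequen┃  Language:   ( ) ┃   
       ┠────────────┃  Plan:       ( ) ┃───
       ┃      ▼12345┃  Theme:      (●) ┃   
       ┏━━━━━━━━━━━━━━━━━━━━━━━━━━━━┓▼]┃   
       ┃ Spreadsheet                ┃] ┃   
       ┠────────────────────────────┨] ┃   
       ┃A1:                         ┃2]┃   
       ┃       A       B       C    ┃  ┃   
       ┃----------------------------┃  ┃   
       ┃  1      [0]       0       0┃  ┃   
       ┃  2        0       0       0┃  ┃   
       ┃  3        0       0       0┃  ┃   
       ┗━━━━━━━━━━━━━━━━━━━━━━━━━━━━┛━━┛   


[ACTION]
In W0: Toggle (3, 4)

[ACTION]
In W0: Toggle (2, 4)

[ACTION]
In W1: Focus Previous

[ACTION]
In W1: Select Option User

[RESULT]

                    ┠──────────────────┨   
       ┏━━━━━━━━━━━━┃  Notify:     [ ] ┃━━━
       ┃ MusicSequen┃  Language:   ( ) ┃   
       ┠────────────┃  Plan:       ( ) ┃───
       ┃      ▼12345┃  Theme:      (●) ┃   
       ┏━━━━━━━━━━━━━━━━━━━━━━━━━━━━┓▼]┃   
       ┃ Spreadsheet                ┃] ┃   
       ┠────────────────────────────┨] ┃   
       ┃A1:                         ┃2]┃   
       ┃       A       B       C    ┃  ┃   
       ┃----------------------------┃  ┃   
       ┃  1      [0]       0       0┃  ┃   
       ┃  2        0       0       0┃  ┃   
       ┃  3        0       0       0┃  ┃   
       ┗━━━━━━━━━━━━━━━━━━━━━━━━━━━━┛━━┛   


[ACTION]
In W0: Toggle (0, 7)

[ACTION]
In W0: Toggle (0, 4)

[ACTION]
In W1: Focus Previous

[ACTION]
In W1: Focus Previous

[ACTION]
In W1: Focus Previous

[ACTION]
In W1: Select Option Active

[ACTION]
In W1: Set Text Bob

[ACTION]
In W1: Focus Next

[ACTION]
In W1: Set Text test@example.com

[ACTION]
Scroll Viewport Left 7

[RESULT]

                           ┠───────────────
              ┏━━━━━━━━━━━━┃  Notify:     [
              ┃ MusicSequen┃  Language:   (
              ┠────────────┃  Plan:       (
              ┃      ▼12345┃  Theme:      (
              ┏━━━━━━━━━━━━━━━━━━━━━━━━━━━━
              ┃ Spreadsheet                
              ┠────────────────────────────
              ┃A1:                         
              ┃       A       B       C    
              ┃----------------------------
              ┃  1      [0]       0       0
              ┃  2        0       0       0
              ┃  3        0       0       0
              ┗━━━━━━━━━━━━━━━━━━━━━━━━━━━━


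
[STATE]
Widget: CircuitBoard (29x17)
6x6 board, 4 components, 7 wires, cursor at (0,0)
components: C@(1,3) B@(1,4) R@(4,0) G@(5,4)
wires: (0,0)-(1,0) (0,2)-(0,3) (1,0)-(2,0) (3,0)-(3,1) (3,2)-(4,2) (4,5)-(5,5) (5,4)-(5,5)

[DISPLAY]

   0 1 2 3 4 5               
0  [.]      · ─ ·            
    │                        
1   ·           C   B        
    │                        
2   ·                        
                             
3   · ─ ·   ·                
            │                
4   R       ·           ·    
                        │    
5                   G ─ ·    
Cursor: (0,0)                
                             
                             
                             
                             


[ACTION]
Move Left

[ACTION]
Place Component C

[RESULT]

   0 1 2 3 4 5               
0  [C]      · ─ ·            
    │                        
1   ·           C   B        
    │                        
2   ·                        
                             
3   · ─ ·   ·                
            │                
4   R       ·           ·    
                        │    
5                   G ─ ·    
Cursor: (0,0)                
                             
                             
                             
                             


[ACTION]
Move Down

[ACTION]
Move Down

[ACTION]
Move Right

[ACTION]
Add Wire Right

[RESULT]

   0 1 2 3 4 5               
0   C       · ─ ·            
    │                        
1   ·           C   B        
    │                        
2   ·  [.]─ ·                
                             
3   · ─ ·   ·                
            │                
4   R       ·           ·    
                        │    
5                   G ─ ·    
Cursor: (2,1)                
                             
                             
                             
                             


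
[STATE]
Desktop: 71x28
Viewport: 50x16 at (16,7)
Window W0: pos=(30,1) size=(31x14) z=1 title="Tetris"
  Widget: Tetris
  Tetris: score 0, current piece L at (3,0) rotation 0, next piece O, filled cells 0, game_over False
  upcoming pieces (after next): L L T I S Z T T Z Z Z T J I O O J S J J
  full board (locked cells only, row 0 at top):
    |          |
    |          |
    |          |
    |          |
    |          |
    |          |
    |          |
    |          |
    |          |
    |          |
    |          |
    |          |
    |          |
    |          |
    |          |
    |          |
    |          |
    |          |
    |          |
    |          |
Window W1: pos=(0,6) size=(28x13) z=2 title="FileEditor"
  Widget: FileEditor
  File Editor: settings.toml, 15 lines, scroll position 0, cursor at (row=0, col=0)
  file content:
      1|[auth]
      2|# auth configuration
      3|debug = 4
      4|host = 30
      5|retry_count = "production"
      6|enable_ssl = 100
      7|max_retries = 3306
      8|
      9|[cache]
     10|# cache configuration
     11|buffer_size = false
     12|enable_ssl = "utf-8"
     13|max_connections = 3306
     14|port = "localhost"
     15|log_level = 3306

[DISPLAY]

           ┃  ┃          │                  ┃     
───────────┨  ┃          │                  ┃     
          ▲┃  ┃          │                  ┃     
ation     █┃  ┃          │Score:            ┃     
          ░┃  ┃          │0                 ┃     
          ░┃  ┃          │                  ┃     
production░┃  ┃          │                  ┃     
0         ░┃  ┗━━━━━━━━━━━━━━━━━━━━━━━━━━━━━┛     
306       ░┃                                      
          ░┃                                      
          ▼┃                                      
━━━━━━━━━━━┛                                      
                                                  
                                                  
                                                  
                                                  


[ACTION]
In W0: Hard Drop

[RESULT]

           ┃  ┃          │                  ┃     
───────────┨  ┃          │                  ┃     
          ▲┃  ┃          │                  ┃     
ation     █┃  ┃          │Score:            ┃     
          ░┃  ┃          │0                 ┃     
          ░┃  ┃     ▒    │                  ┃     
production░┃  ┃   ▒▒▒    │                  ┃     
0         ░┃  ┗━━━━━━━━━━━━━━━━━━━━━━━━━━━━━┛     
306       ░┃                                      
          ░┃                                      
          ▼┃                                      
━━━━━━━━━━━┛                                      
                                                  
                                                  
                                                  
                                                  


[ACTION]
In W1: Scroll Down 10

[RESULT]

           ┃  ┃          │                  ┃     
───────────┨  ┃          │                  ┃     
306       ▲┃  ┃          │                  ┃     
          ░┃  ┃          │Score:            ┃     
          ░┃  ┃          │0                 ┃     
ration    ░┃  ┃     ▒    │                  ┃     
alse      ░┃  ┃   ▒▒▒    │                  ┃     
tf-8"     ░┃  ┗━━━━━━━━━━━━━━━━━━━━━━━━━━━━━┛     
 = 3306   ░┃                                      
st"       █┃                                      
6         ▼┃                                      
━━━━━━━━━━━┛                                      
                                                  
                                                  
                                                  
                                                  


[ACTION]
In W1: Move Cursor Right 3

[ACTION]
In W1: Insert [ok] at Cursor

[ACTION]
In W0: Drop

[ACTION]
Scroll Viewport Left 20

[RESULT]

┃ FileEditor               ┃  ┃          │        
┠──────────────────────────┨  ┃          │        
┃max_retries = 3306       ▲┃  ┃          │        
┃                         ░┃  ┃          │Score:  
┃[cache]                  ░┃  ┃          │0       
┃# cache configuration    ░┃  ┃     ▒    │        
┃buffer_size = false      ░┃  ┃   ▒▒▒    │        
┃enable_ssl = "utf-8"     ░┃  ┗━━━━━━━━━━━━━━━━━━━
┃max_connections = 3306   ░┃                      
┃port = "localhost"       █┃                      
┃log_level = 3306         ▼┃                      
┗━━━━━━━━━━━━━━━━━━━━━━━━━━┛                      
                                                  
                                                  
                                                  
                                                  


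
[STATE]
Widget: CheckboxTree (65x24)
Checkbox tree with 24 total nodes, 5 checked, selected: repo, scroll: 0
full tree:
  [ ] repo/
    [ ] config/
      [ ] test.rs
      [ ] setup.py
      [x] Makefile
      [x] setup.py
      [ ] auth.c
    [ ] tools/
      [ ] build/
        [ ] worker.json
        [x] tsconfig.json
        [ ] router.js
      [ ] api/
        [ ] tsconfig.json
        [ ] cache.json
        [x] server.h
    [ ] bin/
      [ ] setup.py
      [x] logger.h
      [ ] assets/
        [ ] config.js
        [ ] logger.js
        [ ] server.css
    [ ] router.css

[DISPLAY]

>[-] repo/                                                       
   [-] config/                                                   
     [ ] test.rs                                                 
     [ ] setup.py                                                
     [x] Makefile                                                
     [x] setup.py                                                
     [ ] auth.c                                                  
   [-] tools/                                                    
     [-] build/                                                  
       [ ] worker.json                                           
       [x] tsconfig.json                                         
       [ ] router.js                                             
     [-] api/                                                    
       [ ] tsconfig.json                                         
       [ ] cache.json                                            
       [x] server.h                                              
   [-] bin/                                                      
     [ ] setup.py                                                
     [x] logger.h                                                
     [ ] assets/                                                 
       [ ] config.js                                             
       [ ] logger.js                                             
       [ ] server.css                                            
   [ ] router.css                                                


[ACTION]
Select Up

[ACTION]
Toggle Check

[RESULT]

>[x] repo/                                                       
   [x] config/                                                   
     [x] test.rs                                                 
     [x] setup.py                                                
     [x] Makefile                                                
     [x] setup.py                                                
     [x] auth.c                                                  
   [x] tools/                                                    
     [x] build/                                                  
       [x] worker.json                                           
       [x] tsconfig.json                                         
       [x] router.js                                             
     [x] api/                                                    
       [x] tsconfig.json                                         
       [x] cache.json                                            
       [x] server.h                                              
   [x] bin/                                                      
     [x] setup.py                                                
     [x] logger.h                                                
     [x] assets/                                                 
       [x] config.js                                             
       [x] logger.js                                             
       [x] server.css                                            
   [x] router.css                                                
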